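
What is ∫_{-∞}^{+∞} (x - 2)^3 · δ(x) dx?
-8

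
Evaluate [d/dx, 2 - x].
-1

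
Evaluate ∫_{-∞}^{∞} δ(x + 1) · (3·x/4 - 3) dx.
- \frac{15}{4}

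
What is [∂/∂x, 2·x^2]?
4 x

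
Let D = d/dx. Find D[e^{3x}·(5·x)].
\left(15 x + 5\right) e^{3 x}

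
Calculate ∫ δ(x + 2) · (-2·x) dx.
4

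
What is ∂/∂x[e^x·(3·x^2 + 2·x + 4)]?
\left(3 x^{2} + 8 x + 6\right) e^{x}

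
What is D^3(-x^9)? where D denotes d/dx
- 504 x^{6}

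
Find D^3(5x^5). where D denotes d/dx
300 x^{2}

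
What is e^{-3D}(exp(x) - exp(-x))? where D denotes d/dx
- e^{3 - x} + e^{x - 3}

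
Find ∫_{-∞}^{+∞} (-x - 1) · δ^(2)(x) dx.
0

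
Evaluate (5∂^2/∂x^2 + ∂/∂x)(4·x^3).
12 x \left(x + 10\right)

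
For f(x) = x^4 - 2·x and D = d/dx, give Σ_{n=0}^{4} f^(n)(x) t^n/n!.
t^{4} + 4 t^{3} x + 6 t^{2} x^{2} + 2 t \left(2 x^{3} - 1\right) + x^{4} - 2 x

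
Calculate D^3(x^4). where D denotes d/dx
24 x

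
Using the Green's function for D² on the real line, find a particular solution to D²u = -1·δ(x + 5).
-\frac{|x + 5|}{2}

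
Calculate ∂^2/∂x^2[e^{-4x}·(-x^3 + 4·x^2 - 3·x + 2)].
2 \left(- 8 x^{3} + 44 x^{2} - 59 x + 32\right) e^{- 4 x}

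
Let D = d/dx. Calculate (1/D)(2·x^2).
\frac{2 x^{3}}{3}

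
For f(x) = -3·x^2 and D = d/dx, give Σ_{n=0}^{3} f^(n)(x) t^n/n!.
- 3 t^{2} - 6 t x - 3 x^{2}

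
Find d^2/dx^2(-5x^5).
- 100 x^{3}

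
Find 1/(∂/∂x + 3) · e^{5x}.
\frac{e^{5 x}}{8}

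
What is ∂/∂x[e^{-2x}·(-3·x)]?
3 \left(2 x - 1\right) e^{- 2 x}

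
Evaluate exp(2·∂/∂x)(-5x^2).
- 5 x^{2} - 20 x - 20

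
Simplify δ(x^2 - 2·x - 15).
\frac{\delta(x + 3) + \delta(x - 5)}{8}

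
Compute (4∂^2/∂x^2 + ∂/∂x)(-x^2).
- 2 x - 8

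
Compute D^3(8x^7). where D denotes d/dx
1680 x^{4}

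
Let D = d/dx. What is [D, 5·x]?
5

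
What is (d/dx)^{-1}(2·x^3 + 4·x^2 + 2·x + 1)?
\frac{x^{4}}{2} + \frac{4 x^{3}}{3} + x^{2} + x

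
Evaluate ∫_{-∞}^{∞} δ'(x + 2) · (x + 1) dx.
-1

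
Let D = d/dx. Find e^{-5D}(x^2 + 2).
x^{2} - 10 x + 27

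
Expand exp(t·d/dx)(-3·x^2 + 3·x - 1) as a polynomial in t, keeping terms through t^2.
- 3 t^{2} - 3 t \left(2 x - 1\right) - 3 x^{2} + 3 x - 1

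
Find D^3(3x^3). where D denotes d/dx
18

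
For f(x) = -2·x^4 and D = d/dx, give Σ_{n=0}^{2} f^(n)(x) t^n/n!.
2 x^{2} \left(- 6 t^{2} - 4 t x - x^{2}\right)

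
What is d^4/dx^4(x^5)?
120 x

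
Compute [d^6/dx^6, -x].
-6\frac{d^{5}}{dx^{5}}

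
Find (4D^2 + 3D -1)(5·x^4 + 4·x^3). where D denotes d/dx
x \left(- 5 x^{3} + 56 x^{2} + 276 x + 96\right)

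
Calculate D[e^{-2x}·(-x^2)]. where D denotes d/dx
2 x \left(x - 1\right) e^{- 2 x}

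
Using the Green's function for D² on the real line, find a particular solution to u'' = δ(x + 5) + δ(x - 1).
\frac{|x + 5|}{2} + \frac{|x - 1|}{2}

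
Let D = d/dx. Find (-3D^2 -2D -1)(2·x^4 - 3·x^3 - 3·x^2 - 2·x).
- 2 x^{4} - 13 x^{3} - 51 x^{2} + 68 x + 22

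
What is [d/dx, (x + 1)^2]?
2 x + 2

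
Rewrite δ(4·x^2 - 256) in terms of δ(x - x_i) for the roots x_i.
\frac{\delta(x - 8) + \delta(x + 8)}{64}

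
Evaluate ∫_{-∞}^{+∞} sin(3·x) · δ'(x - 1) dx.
- 3 \cos{\left(3 \right)}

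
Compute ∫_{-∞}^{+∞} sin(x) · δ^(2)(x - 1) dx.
- \sin{\left(1 \right)}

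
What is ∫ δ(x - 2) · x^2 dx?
4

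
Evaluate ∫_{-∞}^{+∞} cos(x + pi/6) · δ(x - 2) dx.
\cos{\left(\frac{\pi}{6} + 2 \right)}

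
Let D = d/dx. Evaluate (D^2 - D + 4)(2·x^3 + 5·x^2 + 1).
8 x^{3} + 14 x^{2} + 2 x + 14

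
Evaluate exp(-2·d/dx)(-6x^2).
- 6 x^{2} + 24 x - 24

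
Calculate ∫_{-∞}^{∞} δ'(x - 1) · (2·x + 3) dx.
-2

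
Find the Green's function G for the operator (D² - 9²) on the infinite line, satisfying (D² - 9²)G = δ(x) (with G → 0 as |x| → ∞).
-\frac{e^{-9|x|}}{18}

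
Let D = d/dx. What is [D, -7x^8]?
- 56 x^{7}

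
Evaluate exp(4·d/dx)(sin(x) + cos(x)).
\sqrt{2} \sin{\left(x + \frac{\pi}{4} + 4 \right)}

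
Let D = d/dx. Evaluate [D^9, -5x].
-45D^{8}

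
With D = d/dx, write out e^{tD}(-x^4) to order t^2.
x^{2} \left(- 6 t^{2} - 4 t x - x^{2}\right)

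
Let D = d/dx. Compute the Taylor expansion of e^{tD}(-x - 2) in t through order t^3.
- t - x - 2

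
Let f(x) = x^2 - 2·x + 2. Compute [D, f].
2 x - 2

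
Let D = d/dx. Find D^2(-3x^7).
- 126 x^{5}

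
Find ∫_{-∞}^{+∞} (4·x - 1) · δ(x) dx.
-1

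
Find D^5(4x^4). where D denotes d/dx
0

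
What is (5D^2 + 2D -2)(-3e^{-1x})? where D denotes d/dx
- 3 e^{- x}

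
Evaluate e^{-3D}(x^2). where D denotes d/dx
x^{2} - 6 x + 9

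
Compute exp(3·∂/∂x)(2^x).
2^{x + 3}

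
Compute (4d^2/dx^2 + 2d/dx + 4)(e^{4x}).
76 e^{4 x}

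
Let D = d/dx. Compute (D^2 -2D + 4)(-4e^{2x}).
- 16 e^{2 x}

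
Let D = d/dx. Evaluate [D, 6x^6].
36 x^{5}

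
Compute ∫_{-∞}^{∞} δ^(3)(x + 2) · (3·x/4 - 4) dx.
0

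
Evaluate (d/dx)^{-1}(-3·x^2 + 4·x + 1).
- x^{3} + 2 x^{2} + x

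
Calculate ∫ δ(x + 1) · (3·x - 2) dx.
-5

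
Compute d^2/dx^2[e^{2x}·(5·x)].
20 \left(x + 1\right) e^{2 x}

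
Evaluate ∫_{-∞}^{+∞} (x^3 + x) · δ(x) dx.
0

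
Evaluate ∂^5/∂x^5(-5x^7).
- 12600 x^{2}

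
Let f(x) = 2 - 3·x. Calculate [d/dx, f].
-3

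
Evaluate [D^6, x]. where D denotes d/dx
6D^{5}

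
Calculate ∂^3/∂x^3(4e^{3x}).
108 e^{3 x}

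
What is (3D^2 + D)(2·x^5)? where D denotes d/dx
10 x^{3} \left(x + 12\right)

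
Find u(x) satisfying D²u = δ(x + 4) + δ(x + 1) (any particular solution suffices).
\frac{|x + 4|}{2} + \frac{|x + 1|}{2}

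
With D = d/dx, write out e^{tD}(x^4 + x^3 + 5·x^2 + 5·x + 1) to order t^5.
t^{4} + t^{3} \left(4 x + 1\right) + t^{2} \left(6 x^{2} + 3 x + 5\right) + t \left(4 x^{3} + 3 x^{2} + 10 x + 5\right) + x^{4} + x^{3} + 5 x^{2} + 5 x + 1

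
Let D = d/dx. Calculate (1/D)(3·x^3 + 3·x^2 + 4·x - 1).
\frac{3 x^{4}}{4} + x^{3} + 2 x^{2} - x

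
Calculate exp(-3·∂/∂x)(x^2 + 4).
x^{2} - 6 x + 13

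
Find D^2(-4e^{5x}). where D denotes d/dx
- 100 e^{5 x}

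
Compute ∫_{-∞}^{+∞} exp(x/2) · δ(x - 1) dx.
e^{\frac{1}{2}}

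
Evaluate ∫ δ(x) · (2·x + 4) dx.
4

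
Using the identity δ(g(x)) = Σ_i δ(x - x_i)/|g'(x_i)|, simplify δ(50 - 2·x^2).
\frac{\delta(x - 5) + \delta(x + 5)}{20}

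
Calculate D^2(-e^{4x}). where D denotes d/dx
- 16 e^{4 x}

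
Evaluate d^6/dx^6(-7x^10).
- 1058400 x^{4}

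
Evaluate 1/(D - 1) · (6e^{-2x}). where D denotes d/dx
- 2 e^{- 2 x}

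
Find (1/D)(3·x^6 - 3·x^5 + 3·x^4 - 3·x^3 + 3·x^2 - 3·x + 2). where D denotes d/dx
\frac{3 x^{7}}{7} - \frac{x^{6}}{2} + \frac{3 x^{5}}{5} - \frac{3 x^{4}}{4} + x^{3} - \frac{3 x^{2}}{2} + 2 x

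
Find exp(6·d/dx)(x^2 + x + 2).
x^{2} + 13 x + 44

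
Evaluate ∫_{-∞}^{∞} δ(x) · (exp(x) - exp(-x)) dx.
0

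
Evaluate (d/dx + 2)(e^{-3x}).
- e^{- 3 x}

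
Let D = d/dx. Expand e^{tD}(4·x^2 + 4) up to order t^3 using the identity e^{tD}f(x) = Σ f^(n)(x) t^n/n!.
4 t^{2} + 8 t x + 4 x^{2} + 4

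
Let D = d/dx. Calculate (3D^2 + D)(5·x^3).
15 x \left(x + 6\right)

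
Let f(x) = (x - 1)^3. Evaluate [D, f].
3 \left(x - 1\right)^{2}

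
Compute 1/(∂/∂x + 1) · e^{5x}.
\frac{e^{5 x}}{6}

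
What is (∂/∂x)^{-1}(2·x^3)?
\frac{x^{4}}{2}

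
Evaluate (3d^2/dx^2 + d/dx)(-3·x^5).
15 x^{3} \left(- x - 12\right)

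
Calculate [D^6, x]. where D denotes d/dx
6D^{5}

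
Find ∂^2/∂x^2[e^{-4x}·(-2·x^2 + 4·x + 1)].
4 \left(- 8 x^{2} + 24 x - 5\right) e^{- 4 x}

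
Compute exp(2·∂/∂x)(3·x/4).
\frac{3 x}{4} + \frac{3}{2}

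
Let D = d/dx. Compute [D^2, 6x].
12D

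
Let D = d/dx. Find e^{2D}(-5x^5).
- 5 x^{5} - 50 x^{4} - 200 x^{3} - 400 x^{2} - 400 x - 160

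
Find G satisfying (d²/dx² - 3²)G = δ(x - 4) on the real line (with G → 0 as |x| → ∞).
-\frac{e^{-3|x - 4|}}{6}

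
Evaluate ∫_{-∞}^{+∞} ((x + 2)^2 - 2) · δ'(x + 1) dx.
-2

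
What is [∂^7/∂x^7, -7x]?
-49\frac{d^{6}}{dx^{6}}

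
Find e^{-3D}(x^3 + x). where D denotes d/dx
x^{3} - 9 x^{2} + 28 x - 30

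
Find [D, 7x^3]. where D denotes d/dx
21 x^{2}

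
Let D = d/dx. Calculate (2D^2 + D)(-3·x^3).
9 x \left(- x - 4\right)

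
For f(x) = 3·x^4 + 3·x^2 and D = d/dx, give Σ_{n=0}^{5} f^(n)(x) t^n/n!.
3 t^{4} + 12 t^{3} x + 3 t^{2} \left(6 x^{2} + 1\right) + 6 t x \left(2 x^{2} + 1\right) + 3 x^{4} + 3 x^{2}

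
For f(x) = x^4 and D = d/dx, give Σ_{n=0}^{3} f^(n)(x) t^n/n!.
x \left(4 t^{3} + 6 t^{2} x + 4 t x^{2} + x^{3}\right)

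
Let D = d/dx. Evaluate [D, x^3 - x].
3 x^{2} - 1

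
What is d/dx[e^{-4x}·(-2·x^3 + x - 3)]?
\left(8 x^{3} - 6 x^{2} - 4 x + 13\right) e^{- 4 x}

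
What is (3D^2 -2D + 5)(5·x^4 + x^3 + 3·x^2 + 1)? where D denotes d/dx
25 x^{4} - 35 x^{3} + 189 x^{2} + 6 x + 23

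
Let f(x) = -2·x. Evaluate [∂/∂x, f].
-2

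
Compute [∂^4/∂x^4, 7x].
28\frac{d^{3}}{dx^{3}}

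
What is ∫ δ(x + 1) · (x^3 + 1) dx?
0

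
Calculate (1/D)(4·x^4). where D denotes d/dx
\frac{4 x^{5}}{5}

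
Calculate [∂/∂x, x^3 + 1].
3 x^{2}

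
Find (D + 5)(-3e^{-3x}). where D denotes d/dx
- 6 e^{- 3 x}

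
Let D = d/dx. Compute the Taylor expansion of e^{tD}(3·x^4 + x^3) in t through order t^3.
t^{3} \left(12 x + 1\right) + 3 t^{2} x \left(6 x + 1\right) + 3 t x^{2} \left(4 x + 1\right) + 3 x^{4} + x^{3}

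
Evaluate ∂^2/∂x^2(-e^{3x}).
- 9 e^{3 x}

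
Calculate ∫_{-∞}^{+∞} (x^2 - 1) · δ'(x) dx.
0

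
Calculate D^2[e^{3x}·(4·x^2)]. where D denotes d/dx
\left(36 x^{2} + 48 x + 8\right) e^{3 x}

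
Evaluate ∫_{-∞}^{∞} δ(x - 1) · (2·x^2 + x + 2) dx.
5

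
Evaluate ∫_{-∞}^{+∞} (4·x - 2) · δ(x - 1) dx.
2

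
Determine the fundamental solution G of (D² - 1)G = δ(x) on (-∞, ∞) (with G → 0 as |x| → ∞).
-\frac{e^{-|x|}}{2}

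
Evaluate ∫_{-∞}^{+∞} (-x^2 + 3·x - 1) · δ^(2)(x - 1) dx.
-2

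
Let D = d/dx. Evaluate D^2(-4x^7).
- 168 x^{5}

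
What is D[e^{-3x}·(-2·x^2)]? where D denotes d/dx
2 x \left(3 x - 2\right) e^{- 3 x}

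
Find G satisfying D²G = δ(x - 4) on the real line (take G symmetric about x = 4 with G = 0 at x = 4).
\frac{|x - 4|}{2}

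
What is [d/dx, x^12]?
12 x^{11}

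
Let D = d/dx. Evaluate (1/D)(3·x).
\frac{3 x^{2}}{2}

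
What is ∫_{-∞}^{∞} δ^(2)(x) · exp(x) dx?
1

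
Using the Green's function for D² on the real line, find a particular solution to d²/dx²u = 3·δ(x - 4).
\frac{3|x - 4|}{2}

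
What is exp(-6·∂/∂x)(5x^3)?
5 x^{3} - 90 x^{2} + 540 x - 1080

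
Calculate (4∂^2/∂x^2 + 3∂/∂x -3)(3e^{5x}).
336 e^{5 x}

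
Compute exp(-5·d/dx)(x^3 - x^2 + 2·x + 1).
x^{3} - 16 x^{2} + 87 x - 159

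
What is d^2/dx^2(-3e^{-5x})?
- 75 e^{- 5 x}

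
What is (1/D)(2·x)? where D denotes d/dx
x^{2}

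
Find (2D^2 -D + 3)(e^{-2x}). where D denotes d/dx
13 e^{- 2 x}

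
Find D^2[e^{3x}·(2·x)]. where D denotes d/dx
\left(18 x + 12\right) e^{3 x}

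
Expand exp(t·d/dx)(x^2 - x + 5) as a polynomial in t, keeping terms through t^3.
t^{2} + t \left(2 x - 1\right) + x^{2} - x + 5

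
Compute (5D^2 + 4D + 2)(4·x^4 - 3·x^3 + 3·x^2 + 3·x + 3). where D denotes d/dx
8 x^{4} + 58 x^{3} + 210 x^{2} - 60 x + 48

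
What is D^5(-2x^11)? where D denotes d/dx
- 110880 x^{6}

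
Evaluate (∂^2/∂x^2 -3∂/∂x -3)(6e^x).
- 30 e^{x}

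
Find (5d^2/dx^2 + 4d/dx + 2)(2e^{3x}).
118 e^{3 x}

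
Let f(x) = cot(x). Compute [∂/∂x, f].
- \frac{1}{\sin^{2}{\left(x \right)}}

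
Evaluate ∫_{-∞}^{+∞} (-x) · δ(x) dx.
0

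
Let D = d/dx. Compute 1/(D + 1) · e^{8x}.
\frac{e^{8 x}}{9}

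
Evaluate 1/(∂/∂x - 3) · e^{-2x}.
- \frac{e^{- 2 x}}{5}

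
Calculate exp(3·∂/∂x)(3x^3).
3 x^{3} + 27 x^{2} + 81 x + 81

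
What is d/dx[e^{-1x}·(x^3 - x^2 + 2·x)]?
\left(- x^{3} + 4 x^{2} - 4 x + 2\right) e^{- x}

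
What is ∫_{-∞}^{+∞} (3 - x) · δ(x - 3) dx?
0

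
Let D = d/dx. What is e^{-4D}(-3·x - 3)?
9 - 3 x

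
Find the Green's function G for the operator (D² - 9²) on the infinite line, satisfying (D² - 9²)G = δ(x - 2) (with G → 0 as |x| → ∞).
-\frac{e^{-9|x - 2|}}{18}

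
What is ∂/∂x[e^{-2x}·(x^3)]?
x^{2} \left(3 - 2 x\right) e^{- 2 x}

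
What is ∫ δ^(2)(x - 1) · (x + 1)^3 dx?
12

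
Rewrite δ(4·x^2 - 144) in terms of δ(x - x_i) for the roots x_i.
\frac{\delta(x - 6) + \delta(x + 6)}{48}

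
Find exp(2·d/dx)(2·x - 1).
2 x + 3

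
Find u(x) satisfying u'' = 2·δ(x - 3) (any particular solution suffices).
|x - 3|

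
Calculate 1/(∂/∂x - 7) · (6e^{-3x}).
- \frac{3 e^{- 3 x}}{5}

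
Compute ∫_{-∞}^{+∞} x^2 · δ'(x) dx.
0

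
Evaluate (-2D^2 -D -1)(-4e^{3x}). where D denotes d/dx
88 e^{3 x}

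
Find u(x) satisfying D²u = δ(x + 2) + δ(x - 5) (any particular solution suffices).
\frac{|x + 2|}{2} + \frac{|x - 5|}{2}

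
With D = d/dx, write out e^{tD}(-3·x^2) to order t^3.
- 3 t^{2} - 6 t x - 3 x^{2}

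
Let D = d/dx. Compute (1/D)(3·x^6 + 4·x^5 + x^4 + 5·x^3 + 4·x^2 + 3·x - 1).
\frac{3 x^{7}}{7} + \frac{2 x^{6}}{3} + \frac{x^{5}}{5} + \frac{5 x^{4}}{4} + \frac{4 x^{3}}{3} + \frac{3 x^{2}}{2} - x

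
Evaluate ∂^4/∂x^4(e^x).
e^{x}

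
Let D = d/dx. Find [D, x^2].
2 x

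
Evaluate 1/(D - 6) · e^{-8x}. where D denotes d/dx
- \frac{e^{- 8 x}}{14}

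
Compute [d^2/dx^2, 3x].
6\frac{d}{dx}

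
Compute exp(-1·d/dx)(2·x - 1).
2 x - 3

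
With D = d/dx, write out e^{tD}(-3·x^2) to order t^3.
- 3 t^{2} - 6 t x - 3 x^{2}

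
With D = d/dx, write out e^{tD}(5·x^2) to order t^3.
5 t^{2} + 10 t x + 5 x^{2}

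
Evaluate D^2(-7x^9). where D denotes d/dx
- 504 x^{7}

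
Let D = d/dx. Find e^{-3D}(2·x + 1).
2 x - 5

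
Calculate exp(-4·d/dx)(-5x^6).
- 5 x^{6} + 120 x^{5} - 1200 x^{4} + 6400 x^{3} - 19200 x^{2} + 30720 x - 20480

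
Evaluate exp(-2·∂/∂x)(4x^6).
4 x^{6} - 48 x^{5} + 240 x^{4} - 640 x^{3} + 960 x^{2} - 768 x + 256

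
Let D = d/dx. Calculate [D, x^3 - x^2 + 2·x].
3 x^{2} - 2 x + 2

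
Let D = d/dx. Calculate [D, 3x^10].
30 x^{9}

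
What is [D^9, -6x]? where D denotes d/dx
-54D^{8}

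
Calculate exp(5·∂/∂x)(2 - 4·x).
- 4 x - 18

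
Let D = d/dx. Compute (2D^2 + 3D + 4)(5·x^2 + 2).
20 x^{2} + 30 x + 28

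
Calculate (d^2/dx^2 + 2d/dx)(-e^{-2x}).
0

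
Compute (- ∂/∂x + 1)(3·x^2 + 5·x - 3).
3 x^{2} - x - 8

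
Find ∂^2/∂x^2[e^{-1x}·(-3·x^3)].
3 x \left(- x^{2} + 6 x - 6\right) e^{- x}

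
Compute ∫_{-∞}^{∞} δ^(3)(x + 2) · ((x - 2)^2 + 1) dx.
0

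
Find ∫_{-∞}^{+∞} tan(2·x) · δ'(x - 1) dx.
- \frac{2}{\cos^{2}{\left(2 \right)}}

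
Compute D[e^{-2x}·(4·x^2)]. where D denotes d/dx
8 x \left(1 - x\right) e^{- 2 x}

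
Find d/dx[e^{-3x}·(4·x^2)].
4 x \left(2 - 3 x\right) e^{- 3 x}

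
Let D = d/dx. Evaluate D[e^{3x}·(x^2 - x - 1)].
\left(3 x^{2} - x - 4\right) e^{3 x}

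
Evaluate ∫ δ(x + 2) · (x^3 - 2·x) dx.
-4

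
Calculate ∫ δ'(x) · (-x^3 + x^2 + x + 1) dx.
-1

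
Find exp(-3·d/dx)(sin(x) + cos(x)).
\sqrt{2} \cos{\left(- x + \frac{\pi}{4} + 3 \right)}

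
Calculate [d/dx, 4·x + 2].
4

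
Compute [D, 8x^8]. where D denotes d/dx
64 x^{7}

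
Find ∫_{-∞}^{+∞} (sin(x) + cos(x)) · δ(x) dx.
1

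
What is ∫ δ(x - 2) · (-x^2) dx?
-4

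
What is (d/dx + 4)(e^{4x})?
8 e^{4 x}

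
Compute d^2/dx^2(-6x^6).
- 180 x^{4}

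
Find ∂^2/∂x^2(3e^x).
3 e^{x}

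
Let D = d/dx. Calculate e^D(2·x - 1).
2 x + 1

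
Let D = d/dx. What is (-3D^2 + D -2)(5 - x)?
2 x - 11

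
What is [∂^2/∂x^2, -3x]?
-6\frac{d}{dx}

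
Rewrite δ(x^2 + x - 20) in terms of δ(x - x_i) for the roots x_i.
\frac{\delta(x + 5) + \delta(x - 4)}{9}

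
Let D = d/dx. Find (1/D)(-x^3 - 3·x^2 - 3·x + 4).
- \frac{x^{4}}{4} - x^{3} - \frac{3 x^{2}}{2} + 4 x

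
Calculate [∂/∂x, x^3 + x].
3 x^{2} + 1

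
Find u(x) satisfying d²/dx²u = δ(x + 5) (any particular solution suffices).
\frac{|x + 5|}{2}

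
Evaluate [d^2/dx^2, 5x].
10\frac{d}{dx}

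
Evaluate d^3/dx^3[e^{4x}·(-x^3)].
\left(- 64 x^{3} - 144 x^{2} - 72 x - 6\right) e^{4 x}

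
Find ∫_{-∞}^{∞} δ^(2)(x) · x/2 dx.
0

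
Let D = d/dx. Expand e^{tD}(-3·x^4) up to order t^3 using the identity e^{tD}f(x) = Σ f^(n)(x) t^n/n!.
3 x \left(- 4 t^{3} - 6 t^{2} x - 4 t x^{2} - x^{3}\right)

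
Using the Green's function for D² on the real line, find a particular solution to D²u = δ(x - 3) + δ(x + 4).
\frac{|x - 3|}{2} + \frac{|x + 4|}{2}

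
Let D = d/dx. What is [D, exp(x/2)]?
\frac{e^{\frac{x}{2}}}{2}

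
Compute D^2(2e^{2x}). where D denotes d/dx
8 e^{2 x}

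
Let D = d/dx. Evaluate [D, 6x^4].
24 x^{3}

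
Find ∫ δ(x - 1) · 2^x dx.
2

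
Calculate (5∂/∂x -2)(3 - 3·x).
6 x - 21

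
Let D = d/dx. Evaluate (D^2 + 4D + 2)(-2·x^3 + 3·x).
- 4 x^{3} - 24 x^{2} - 6 x + 12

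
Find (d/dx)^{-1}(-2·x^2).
- \frac{2 x^{3}}{3}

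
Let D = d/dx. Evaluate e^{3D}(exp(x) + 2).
e^{x + 3} + 2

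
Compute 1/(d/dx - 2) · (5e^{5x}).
\frac{5 e^{5 x}}{3}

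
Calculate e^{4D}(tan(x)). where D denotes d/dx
\tan{\left(x + 4 \right)}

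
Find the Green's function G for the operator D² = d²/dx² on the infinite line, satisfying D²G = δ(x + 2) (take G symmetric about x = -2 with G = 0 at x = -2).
\frac{|x + 2|}{2}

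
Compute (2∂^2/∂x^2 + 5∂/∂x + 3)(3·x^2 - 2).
9 x^{2} + 30 x + 6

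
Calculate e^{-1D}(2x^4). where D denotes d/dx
2 x^{4} - 8 x^{3} + 12 x^{2} - 8 x + 2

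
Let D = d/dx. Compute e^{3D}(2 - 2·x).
- 2 x - 4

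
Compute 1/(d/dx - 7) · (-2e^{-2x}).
\frac{2 e^{- 2 x}}{9}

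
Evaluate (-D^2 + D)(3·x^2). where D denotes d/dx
6 x - 6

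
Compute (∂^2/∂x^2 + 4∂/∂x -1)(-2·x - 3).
2 x - 5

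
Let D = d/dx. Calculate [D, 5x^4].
20 x^{3}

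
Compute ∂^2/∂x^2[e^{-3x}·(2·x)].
6 \left(3 x - 2\right) e^{- 3 x}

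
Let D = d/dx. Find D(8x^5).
40 x^{4}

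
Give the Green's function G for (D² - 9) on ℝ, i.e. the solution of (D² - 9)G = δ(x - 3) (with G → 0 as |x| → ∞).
-\frac{e^{-3|x - 3|}}{6}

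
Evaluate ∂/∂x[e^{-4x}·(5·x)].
5 \left(1 - 4 x\right) e^{- 4 x}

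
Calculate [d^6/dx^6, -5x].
-30\frac{d^{5}}{dx^{5}}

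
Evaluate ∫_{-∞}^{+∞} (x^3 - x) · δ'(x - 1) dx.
-2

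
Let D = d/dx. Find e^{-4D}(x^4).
x^{4} - 16 x^{3} + 96 x^{2} - 256 x + 256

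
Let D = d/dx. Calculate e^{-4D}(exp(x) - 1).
e^{x - 4} - 1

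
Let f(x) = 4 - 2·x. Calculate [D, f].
-2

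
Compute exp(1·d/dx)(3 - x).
2 - x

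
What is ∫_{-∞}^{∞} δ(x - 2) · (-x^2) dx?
-4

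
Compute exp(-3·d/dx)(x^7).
x^{7} - 21 x^{6} + 189 x^{5} - 945 x^{4} + 2835 x^{3} - 5103 x^{2} + 5103 x - 2187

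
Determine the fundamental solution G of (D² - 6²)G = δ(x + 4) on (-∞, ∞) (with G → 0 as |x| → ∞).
-\frac{e^{-6|x + 4|}}{12}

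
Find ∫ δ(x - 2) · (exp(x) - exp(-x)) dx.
2 \sinh{\left(2 \right)}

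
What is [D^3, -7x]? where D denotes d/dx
-21D^{2}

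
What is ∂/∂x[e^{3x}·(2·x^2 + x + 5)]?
\left(6 x^{2} + 7 x + 16\right) e^{3 x}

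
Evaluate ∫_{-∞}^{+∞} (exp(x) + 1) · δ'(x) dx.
-1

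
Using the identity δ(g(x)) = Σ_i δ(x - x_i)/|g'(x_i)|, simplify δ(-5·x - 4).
\frac{\delta(x + 4/5)}{5}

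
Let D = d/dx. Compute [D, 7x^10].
70 x^{9}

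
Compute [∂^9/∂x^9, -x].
-9\frac{d^{8}}{dx^{8}}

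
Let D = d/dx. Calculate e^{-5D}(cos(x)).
\cos{\left(x - 5 \right)}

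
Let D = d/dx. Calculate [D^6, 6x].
36D^{5}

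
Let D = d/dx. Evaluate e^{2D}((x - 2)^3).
x^{3}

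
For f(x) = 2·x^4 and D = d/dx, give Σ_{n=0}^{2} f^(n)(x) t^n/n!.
2 x^{2} \left(6 t^{2} + 4 t x + x^{2}\right)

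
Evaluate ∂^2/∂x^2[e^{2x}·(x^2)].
\left(4 x^{2} + 8 x + 2\right) e^{2 x}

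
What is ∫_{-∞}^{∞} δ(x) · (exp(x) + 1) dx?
2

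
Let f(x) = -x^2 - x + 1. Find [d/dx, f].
- 2 x - 1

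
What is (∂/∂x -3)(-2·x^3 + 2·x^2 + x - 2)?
6 x^{3} - 12 x^{2} + x + 7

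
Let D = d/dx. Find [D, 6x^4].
24 x^{3}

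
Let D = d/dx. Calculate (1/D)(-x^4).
- \frac{x^{5}}{5}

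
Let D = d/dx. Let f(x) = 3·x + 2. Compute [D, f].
3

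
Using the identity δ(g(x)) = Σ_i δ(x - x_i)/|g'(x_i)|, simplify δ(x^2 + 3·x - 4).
\frac{\delta(x + 4) + \delta(x - 1)}{5}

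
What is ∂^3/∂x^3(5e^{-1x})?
- 5 e^{- x}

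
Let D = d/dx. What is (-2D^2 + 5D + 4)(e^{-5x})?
- 71 e^{- 5 x}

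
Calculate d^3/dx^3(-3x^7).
- 630 x^{4}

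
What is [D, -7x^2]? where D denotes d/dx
- 14 x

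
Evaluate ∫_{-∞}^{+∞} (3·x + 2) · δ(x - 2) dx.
8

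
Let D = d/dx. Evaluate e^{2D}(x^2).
x^{2} + 4 x + 4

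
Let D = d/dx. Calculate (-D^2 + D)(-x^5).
5 x^{3} \left(4 - x\right)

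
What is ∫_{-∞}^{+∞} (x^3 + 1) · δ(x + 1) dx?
0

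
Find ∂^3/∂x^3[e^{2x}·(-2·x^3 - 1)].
\left(- 16 x^{3} - 72 x^{2} - 72 x - 20\right) e^{2 x}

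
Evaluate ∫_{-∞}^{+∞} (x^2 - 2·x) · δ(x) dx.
0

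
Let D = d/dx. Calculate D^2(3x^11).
330 x^{9}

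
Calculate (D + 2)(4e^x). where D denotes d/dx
12 e^{x}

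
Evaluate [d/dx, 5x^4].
20 x^{3}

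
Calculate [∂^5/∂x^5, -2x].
-10\frac{d^{4}}{dx^{4}}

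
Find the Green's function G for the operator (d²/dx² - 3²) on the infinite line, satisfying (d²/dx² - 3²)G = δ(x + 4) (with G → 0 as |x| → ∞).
-\frac{e^{-3|x + 4|}}{6}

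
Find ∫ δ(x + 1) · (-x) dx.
1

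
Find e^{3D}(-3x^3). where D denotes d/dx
- 3 x^{3} - 27 x^{2} - 81 x - 81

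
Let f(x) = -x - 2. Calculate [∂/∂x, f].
-1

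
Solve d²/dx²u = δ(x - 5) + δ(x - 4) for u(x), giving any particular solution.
\frac{|x - 5|}{2} + \frac{|x - 4|}{2}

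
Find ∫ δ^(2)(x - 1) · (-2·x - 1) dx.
0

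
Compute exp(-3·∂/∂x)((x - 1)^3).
x^{3} - 12 x^{2} + 48 x - 64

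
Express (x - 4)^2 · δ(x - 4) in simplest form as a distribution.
0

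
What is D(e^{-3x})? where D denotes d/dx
- 3 e^{- 3 x}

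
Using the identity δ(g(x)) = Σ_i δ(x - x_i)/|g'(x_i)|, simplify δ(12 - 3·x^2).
\frac{\delta(x - 2) + \delta(x + 2)}{12}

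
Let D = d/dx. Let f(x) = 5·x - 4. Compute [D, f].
5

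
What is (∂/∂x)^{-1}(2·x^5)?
\frac{x^{6}}{3}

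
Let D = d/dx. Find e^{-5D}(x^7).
x^{7} - 35 x^{6} + 525 x^{5} - 4375 x^{4} + 21875 x^{3} - 65625 x^{2} + 109375 x - 78125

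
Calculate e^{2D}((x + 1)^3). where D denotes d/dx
x^{3} + 9 x^{2} + 27 x + 27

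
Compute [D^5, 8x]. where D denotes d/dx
40D^{4}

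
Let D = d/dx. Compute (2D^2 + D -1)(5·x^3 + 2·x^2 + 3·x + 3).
- 5 x^{3} + 13 x^{2} + 61 x + 8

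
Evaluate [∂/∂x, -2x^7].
- 14 x^{6}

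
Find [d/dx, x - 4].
1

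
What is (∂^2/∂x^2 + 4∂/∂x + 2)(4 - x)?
4 - 2 x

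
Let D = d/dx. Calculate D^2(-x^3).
- 6 x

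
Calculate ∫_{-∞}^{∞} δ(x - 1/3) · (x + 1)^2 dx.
\frac{16}{9}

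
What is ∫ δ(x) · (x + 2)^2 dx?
4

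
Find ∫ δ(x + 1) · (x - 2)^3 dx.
-27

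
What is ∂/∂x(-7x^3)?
- 21 x^{2}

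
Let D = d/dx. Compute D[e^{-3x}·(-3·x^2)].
3 x \left(3 x - 2\right) e^{- 3 x}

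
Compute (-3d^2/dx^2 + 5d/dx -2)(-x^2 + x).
2 x^{2} - 12 x + 11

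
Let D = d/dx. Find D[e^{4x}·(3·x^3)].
x^{2} \left(12 x + 9\right) e^{4 x}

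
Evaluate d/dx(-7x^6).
- 42 x^{5}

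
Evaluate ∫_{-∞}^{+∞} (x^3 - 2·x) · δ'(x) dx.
2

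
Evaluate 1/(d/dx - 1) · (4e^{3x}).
2 e^{3 x}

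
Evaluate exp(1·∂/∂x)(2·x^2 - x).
2 x^{2} + 3 x + 1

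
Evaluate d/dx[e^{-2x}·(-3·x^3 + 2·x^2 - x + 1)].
\left(6 x^{3} - 13 x^{2} + 6 x - 3\right) e^{- 2 x}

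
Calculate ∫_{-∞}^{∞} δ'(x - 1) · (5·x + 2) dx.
-5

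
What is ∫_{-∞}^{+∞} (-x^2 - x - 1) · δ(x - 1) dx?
-3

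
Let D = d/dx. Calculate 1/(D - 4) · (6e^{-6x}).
- \frac{3 e^{- 6 x}}{5}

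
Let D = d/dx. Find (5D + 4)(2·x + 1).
8 x + 14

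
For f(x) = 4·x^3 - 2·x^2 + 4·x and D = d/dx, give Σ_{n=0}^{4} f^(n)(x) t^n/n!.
4 t^{3} + 2 t^{2} \left(6 x - 1\right) + 4 t \left(3 x^{2} - x + 1\right) + 4 x^{3} - 2 x^{2} + 4 x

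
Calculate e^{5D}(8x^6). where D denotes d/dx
8 x^{6} + 240 x^{5} + 3000 x^{4} + 20000 x^{3} + 75000 x^{2} + 150000 x + 125000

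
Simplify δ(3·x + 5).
\frac{\delta(x + 5/3)}{3}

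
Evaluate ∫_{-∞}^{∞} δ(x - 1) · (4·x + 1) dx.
5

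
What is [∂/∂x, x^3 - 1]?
3 x^{2}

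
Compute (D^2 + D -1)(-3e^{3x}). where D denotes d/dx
- 33 e^{3 x}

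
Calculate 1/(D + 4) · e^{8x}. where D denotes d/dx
\frac{e^{8 x}}{12}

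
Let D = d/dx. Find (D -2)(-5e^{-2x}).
20 e^{- 2 x}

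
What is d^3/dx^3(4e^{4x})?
256 e^{4 x}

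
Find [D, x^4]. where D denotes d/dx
4 x^{3}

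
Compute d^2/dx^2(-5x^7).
- 210 x^{5}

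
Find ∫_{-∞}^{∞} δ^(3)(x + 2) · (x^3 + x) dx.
-6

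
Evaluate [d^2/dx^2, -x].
-2\frac{d}{dx}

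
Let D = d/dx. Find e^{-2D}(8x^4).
8 x^{4} - 64 x^{3} + 192 x^{2} - 256 x + 128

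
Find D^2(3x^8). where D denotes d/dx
168 x^{6}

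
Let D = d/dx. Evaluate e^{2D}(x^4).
x^{4} + 8 x^{3} + 24 x^{2} + 32 x + 16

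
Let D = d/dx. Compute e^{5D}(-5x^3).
- 5 x^{3} - 75 x^{2} - 375 x - 625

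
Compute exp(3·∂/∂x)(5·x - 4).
5 x + 11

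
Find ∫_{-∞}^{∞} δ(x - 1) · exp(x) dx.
e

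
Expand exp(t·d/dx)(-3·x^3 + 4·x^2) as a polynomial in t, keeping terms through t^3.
- 3 t^{3} - t^{2} \left(9 x - 4\right) - t x \left(9 x - 8\right) - 3 x^{3} + 4 x^{2}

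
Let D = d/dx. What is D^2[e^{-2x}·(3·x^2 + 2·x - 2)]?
2 \left(6 x^{2} - 8 x - 5\right) e^{- 2 x}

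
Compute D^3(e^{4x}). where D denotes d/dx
64 e^{4 x}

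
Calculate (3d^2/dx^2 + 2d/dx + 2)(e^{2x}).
18 e^{2 x}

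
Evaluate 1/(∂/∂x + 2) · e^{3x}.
\frac{e^{3 x}}{5}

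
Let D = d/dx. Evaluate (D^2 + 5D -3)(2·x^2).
- 6 x^{2} + 20 x + 4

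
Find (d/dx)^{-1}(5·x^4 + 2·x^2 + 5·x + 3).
x^{5} + \frac{2 x^{3}}{3} + \frac{5 x^{2}}{2} + 3 x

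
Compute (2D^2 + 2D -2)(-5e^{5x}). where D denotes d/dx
- 290 e^{5 x}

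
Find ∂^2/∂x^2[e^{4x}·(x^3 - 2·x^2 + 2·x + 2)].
\left(16 x^{3} - 8 x^{2} + 6 x + 44\right) e^{4 x}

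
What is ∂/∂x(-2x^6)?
- 12 x^{5}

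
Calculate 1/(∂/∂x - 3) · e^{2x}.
- e^{2 x}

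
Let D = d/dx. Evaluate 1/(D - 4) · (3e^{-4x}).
- \frac{3 e^{- 4 x}}{8}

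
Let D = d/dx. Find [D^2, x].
2D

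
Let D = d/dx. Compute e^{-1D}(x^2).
x^{2} - 2 x + 1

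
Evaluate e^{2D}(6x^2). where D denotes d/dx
6 x^{2} + 24 x + 24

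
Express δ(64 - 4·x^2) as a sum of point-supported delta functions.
\frac{\delta(x - 4) + \delta(x + 4)}{32}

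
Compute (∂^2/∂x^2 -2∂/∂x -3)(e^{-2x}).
5 e^{- 2 x}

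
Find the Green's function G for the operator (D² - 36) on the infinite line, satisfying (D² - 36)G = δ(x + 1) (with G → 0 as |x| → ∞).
-\frac{e^{-6|x + 1|}}{12}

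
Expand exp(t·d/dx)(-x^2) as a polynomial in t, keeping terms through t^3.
- t^{2} - 2 t x - x^{2}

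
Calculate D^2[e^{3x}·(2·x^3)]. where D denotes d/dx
6 x \left(3 x^{2} + 6 x + 2\right) e^{3 x}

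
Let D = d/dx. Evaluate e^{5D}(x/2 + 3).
\frac{x}{2} + \frac{11}{2}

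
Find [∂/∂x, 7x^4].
28 x^{3}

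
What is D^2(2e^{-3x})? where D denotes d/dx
18 e^{- 3 x}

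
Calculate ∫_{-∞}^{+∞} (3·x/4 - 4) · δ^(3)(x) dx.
0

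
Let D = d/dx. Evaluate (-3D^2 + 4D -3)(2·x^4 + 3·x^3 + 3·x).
- 6 x^{4} + 23 x^{3} - 36 x^{2} - 63 x + 12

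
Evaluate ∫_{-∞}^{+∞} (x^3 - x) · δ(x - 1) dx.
0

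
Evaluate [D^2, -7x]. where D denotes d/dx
-14D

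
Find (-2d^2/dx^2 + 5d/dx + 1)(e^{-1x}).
- 6 e^{- x}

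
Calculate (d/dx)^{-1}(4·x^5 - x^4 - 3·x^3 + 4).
\frac{2 x^{6}}{3} - \frac{x^{5}}{5} - \frac{3 x^{4}}{4} + 4 x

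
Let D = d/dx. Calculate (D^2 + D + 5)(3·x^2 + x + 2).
15 x^{2} + 11 x + 17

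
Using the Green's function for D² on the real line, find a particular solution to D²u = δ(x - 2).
\frac{|x - 2|}{2}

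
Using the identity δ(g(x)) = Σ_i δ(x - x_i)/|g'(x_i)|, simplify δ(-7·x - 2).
\frac{\delta(x + 2/7)}{7}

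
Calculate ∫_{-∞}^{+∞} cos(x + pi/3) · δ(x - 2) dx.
\cos{\left(\frac{\pi}{3} + 2 \right)}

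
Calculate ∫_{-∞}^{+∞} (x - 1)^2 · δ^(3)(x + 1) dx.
0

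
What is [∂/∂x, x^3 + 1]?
3 x^{2}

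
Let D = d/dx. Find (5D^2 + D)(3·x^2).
6 x + 30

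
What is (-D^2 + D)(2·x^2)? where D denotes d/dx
4 x - 4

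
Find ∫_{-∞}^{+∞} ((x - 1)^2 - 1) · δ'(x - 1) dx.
0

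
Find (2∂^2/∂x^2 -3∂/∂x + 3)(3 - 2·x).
15 - 6 x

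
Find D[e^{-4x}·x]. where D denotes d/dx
\left(1 - 4 x\right) e^{- 4 x}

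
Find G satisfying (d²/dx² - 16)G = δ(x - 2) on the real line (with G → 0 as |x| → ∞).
-\frac{e^{-4|x - 2|}}{8}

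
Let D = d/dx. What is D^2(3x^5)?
60 x^{3}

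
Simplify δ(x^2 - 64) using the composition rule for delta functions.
\frac{\delta(x - 8) + \delta(x + 8)}{16}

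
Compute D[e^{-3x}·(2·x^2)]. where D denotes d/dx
2 x \left(2 - 3 x\right) e^{- 3 x}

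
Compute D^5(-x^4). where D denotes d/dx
0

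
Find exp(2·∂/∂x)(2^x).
2^{x + 2}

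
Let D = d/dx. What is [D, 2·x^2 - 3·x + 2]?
4 x - 3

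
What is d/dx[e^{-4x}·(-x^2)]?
2 x \left(2 x - 1\right) e^{- 4 x}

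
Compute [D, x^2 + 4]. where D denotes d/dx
2 x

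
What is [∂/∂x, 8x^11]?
88 x^{10}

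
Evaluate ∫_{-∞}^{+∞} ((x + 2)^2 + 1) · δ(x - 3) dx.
26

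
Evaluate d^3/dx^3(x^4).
24 x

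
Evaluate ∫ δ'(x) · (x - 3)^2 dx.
6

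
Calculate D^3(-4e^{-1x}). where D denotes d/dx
4 e^{- x}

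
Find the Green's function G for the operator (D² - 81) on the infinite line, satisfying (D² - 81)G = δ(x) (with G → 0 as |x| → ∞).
-\frac{e^{-9|x|}}{18}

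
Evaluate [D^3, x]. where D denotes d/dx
3D^{2}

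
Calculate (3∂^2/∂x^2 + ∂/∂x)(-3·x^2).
- 6 x - 18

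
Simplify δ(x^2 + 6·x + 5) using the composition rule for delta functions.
\frac{\delta(x + 5) + \delta(x + 1)}{4}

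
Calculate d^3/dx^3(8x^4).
192 x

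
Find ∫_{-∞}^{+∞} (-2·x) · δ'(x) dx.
2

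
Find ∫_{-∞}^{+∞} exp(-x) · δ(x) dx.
1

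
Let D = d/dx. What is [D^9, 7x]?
63D^{8}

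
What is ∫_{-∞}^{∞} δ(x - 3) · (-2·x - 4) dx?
-10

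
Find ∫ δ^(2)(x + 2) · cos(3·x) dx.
- 9 \cos{\left(6 \right)}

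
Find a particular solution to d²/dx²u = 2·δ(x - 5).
|x - 5|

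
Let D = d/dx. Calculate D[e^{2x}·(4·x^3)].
x^{2} \left(8 x + 12\right) e^{2 x}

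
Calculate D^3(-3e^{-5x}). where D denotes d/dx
375 e^{- 5 x}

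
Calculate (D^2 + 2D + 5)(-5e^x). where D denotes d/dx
- 40 e^{x}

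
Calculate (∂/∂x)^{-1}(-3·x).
- \frac{3 x^{2}}{2}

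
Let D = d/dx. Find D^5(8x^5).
960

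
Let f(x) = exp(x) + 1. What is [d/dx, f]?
e^{x}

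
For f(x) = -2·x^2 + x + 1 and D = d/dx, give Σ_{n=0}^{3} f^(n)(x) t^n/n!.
- 2 t^{2} - t \left(4 x - 1\right) - 2 x^{2} + x + 1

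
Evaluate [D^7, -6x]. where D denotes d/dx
-42D^{6}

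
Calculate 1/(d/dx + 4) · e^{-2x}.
\frac{e^{- 2 x}}{2}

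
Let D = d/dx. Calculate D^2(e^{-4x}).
16 e^{- 4 x}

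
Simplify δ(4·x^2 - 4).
\frac{\delta(x - 1) + \delta(x + 1)}{8}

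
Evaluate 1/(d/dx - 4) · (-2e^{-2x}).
\frac{e^{- 2 x}}{3}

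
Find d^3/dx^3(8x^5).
480 x^{2}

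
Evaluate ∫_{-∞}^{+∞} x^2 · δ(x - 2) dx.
4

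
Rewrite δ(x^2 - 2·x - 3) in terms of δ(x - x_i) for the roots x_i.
\frac{\delta(x - 3) + \delta(x + 1)}{4}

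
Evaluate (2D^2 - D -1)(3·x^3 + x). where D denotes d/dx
- 3 x^{3} - 9 x^{2} + 35 x - 1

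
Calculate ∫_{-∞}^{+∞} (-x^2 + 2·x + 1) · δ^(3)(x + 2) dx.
0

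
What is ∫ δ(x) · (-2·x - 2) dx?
-2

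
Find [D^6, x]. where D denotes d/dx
6D^{5}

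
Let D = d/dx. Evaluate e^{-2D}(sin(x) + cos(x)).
\sqrt{2} \cos{\left(- x + \frac{\pi}{4} + 2 \right)}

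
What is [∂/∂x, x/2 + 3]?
\frac{1}{2}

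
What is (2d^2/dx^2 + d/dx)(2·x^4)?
8 x^{2} \left(x + 6\right)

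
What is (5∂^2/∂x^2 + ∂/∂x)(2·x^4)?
8 x^{2} \left(x + 15\right)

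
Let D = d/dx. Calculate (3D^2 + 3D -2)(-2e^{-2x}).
- 8 e^{- 2 x}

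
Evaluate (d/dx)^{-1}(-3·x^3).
- \frac{3 x^{4}}{4}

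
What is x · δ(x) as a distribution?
0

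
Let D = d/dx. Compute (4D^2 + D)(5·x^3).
15 x \left(x + 8\right)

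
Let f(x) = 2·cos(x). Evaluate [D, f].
- 2 \sin{\left(x \right)}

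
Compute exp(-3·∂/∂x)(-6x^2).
- 6 x^{2} + 36 x - 54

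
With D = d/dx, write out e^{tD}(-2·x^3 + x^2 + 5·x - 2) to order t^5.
- 2 t^{3} + t^{2} \left(1 - 6 x\right) + t \left(- 6 x^{2} + 2 x + 5\right) - 2 x^{3} + x^{2} + 5 x - 2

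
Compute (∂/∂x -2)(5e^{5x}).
15 e^{5 x}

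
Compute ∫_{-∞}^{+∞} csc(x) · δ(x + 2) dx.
- \csc{\left(2 \right)}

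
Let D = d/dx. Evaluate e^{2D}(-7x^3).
- 7 x^{3} - 42 x^{2} - 84 x - 56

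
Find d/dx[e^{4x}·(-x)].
\left(- 4 x - 1\right) e^{4 x}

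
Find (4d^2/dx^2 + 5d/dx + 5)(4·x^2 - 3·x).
20 x^{2} + 25 x + 17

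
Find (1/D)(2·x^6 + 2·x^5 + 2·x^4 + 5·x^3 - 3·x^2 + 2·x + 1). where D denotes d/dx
\frac{2 x^{7}}{7} + \frac{x^{6}}{3} + \frac{2 x^{5}}{5} + \frac{5 x^{4}}{4} - x^{3} + x^{2} + x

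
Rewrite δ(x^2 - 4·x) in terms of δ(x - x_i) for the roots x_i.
\frac{\delta(x - 4) + \delta(x)}{4}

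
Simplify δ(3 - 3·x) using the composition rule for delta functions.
\frac{\delta(x - 1)}{3}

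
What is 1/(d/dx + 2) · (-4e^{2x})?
- e^{2 x}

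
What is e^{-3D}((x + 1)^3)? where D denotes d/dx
x^{3} - 6 x^{2} + 12 x - 8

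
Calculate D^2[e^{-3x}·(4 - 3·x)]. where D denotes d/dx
27 \left(2 - x\right) e^{- 3 x}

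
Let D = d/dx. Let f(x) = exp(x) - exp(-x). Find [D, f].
2 \cosh{\left(x \right)}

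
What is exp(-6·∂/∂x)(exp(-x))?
e^{6 - x}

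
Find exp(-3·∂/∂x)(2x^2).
2 x^{2} - 12 x + 18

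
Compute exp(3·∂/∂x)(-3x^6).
- 3 x^{6} - 54 x^{5} - 405 x^{4} - 1620 x^{3} - 3645 x^{2} - 4374 x - 2187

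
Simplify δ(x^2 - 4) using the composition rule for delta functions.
\frac{\delta(x + 2) + \delta(x - 2)}{4}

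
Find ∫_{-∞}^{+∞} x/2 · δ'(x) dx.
- \frac{1}{2}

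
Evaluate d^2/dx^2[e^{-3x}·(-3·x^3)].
9 x \left(- 3 x^{2} + 6 x - 2\right) e^{- 3 x}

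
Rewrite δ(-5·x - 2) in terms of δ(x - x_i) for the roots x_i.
\frac{\delta(x + 2/5)}{5}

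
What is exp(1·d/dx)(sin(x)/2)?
\frac{\sin{\left(x + 1 \right)}}{2}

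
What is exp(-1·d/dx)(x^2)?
x^{2} - 2 x + 1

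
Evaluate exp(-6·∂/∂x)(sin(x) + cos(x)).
\sqrt{2} \cos{\left(- x + \frac{\pi}{4} + 6 \right)}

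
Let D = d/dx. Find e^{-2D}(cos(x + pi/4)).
\cos{\left(x - 2 + \frac{\pi}{4} \right)}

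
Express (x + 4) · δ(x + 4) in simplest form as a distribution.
0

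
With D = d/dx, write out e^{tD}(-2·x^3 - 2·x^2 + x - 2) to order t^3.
- 2 t^{3} - t^{2} \left(6 x + 2\right) - t \left(6 x^{2} + 4 x - 1\right) - 2 x^{3} - 2 x^{2} + x - 2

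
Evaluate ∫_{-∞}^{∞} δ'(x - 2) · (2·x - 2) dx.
-2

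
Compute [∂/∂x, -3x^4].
- 12 x^{3}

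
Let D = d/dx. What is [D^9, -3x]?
-27D^{8}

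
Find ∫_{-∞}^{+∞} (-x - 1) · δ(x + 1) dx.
0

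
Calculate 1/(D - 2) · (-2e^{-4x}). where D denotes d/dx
\frac{e^{- 4 x}}{3}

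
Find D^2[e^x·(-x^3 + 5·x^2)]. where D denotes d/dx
\left(- x^{3} - x^{2} + 14 x + 10\right) e^{x}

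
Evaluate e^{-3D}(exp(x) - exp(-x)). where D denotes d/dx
- e^{3 - x} + e^{x - 3}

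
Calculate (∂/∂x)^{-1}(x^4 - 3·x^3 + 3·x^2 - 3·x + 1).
\frac{x^{5}}{5} - \frac{3 x^{4}}{4} + x^{3} - \frac{3 x^{2}}{2} + x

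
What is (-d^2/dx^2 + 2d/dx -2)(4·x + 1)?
6 - 8 x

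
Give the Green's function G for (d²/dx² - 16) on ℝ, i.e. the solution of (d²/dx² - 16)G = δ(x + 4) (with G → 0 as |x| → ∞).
-\frac{e^{-4|x + 4|}}{8}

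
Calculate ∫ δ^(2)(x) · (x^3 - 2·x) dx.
0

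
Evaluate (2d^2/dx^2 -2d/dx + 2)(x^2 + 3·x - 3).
2 x^{2} + 2 x - 8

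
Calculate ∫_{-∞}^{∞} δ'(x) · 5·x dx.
-5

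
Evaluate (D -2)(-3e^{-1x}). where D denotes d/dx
9 e^{- x}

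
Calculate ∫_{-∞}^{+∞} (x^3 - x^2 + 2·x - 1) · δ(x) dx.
-1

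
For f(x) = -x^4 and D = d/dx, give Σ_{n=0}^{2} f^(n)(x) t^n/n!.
x^{2} \left(- 6 t^{2} - 4 t x - x^{2}\right)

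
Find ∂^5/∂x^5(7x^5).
840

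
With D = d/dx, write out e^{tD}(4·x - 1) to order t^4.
4 t + 4 x - 1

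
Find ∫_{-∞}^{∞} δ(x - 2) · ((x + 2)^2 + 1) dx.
17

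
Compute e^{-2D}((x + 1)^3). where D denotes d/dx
x^{3} - 3 x^{2} + 3 x - 1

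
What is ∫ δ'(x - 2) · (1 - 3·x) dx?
3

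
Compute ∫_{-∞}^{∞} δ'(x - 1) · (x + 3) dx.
-1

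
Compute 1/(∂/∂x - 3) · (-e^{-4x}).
\frac{e^{- 4 x}}{7}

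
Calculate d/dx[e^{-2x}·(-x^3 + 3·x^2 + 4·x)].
\left(2 x^{3} - 9 x^{2} - 2 x + 4\right) e^{- 2 x}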